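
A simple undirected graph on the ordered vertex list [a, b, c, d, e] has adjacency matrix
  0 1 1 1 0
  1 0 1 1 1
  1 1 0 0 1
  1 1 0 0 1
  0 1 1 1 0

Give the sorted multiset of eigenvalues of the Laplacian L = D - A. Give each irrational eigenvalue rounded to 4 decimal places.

[0, 3, 3, 5, 5]

Reading degrees in the order [a, b, c, d, e] gives [3, 4, 3, 3, 3]; set D = diag(3, 4, 3, 3, 3) and form L = D - A. Since every row of L sums to 0, the all-ones vector is in the kernel and 0 is an eigenvalue. The single zero eigenvalue shows the graph is connected. There is one zero in the spectrum, matching the 1 component.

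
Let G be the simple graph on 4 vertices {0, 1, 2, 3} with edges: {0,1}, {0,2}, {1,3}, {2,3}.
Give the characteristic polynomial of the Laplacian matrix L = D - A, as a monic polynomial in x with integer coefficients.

Each diagonal entry of L is the vertex degree and each off-diagonal entry is -1 where an edge is present, 0 otherwise; in the order [0, 1, 2, 3] the diagonal is [2, 2, 2, 2]. The eigenvalues of L are [0, 2, 2, 4]; the characteristic polynomial is the product of (x - lambda_i), which multiplies out to x^4 - 8x^3 + 20x^2 - 16x. The constant term is 0 because L is singular (the all-ones vector lies in its kernel). The largest eigenvalue, 4, is at most the vertex count 4.

x^4 - 8x^3 + 20x^2 - 16x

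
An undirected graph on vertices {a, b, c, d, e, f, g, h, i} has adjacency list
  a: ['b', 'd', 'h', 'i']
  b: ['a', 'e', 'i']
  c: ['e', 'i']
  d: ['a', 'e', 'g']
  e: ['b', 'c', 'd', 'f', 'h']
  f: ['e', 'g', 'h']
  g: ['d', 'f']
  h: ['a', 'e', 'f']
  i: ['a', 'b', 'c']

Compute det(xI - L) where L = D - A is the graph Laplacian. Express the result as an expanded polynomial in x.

x^9 - 28x^8 + 331x^7 - 2154x^6 + 8421x^5 - 20194x^4 + 28895x^3 - 22428x^2 + 7164x

Each diagonal entry of L is the vertex degree and each off-diagonal entry is -1 where an edge is present, 0 otherwise; in the order [a, b, c, d, e, f, g, h, i] the diagonal is [4, 3, 2, 3, 5, 3, 2, 3, 3]. L has integer entries, so p(x) = det(xI - L) has integer coefficients. Expanding the determinant yields x^9 - 28x^8 + 331x^7 - 2154x^6 + 8421x^5 - 20194x^4 + 28895x^3 - 22428x^2 + 7164x. The constant term is 0 because L is singular (the all-ones vector lies in its kernel). There is one zero in the spectrum, matching the 1 component. The eigenvalues sum to 28, which equals trace(L) = 2|E|.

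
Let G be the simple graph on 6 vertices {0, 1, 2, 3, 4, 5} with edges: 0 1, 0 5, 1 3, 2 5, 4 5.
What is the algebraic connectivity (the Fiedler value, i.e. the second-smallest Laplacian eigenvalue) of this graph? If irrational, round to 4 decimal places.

Each diagonal entry of L is the vertex degree and each off-diagonal entry is -1 where an edge is present, 0 otherwise; in the order [0, 1, 2, 3, 4, 5] the diagonal is [2, 2, 1, 1, 1, 3]. Computing the eigenvalues of L and sorting gives [0, 0.3249, 1, 1.4608, 3, 4.2143]. The Fiedler value lambda_2 = 0.3249 is strictly positive, so the graph is connected. The eigenvalues sum to 10, which equals trace(L) = 2|E|.

0.3249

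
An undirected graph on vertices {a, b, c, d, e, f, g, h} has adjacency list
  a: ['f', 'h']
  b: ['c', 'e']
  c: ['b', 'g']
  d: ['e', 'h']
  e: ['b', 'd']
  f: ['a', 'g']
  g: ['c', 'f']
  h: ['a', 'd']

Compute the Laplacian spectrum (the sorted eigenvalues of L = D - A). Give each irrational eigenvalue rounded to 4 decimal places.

Each diagonal entry of L is the vertex degree and each off-diagonal entry is -1 where an edge is present, 0 otherwise; in the order [a, b, c, d, e, f, g, h] the diagonal is [2, 2, 2, 2, 2, 2, 2, 2]. Since every row of L sums to 0, the all-ones vector is in the kernel and 0 is an eigenvalue. The single zero eigenvalue shows the graph is connected. The eigenvalues sum to 16, which equals trace(L) = 2|E|.

[0, 0.5858, 0.5858, 2, 2, 3.4142, 3.4142, 4]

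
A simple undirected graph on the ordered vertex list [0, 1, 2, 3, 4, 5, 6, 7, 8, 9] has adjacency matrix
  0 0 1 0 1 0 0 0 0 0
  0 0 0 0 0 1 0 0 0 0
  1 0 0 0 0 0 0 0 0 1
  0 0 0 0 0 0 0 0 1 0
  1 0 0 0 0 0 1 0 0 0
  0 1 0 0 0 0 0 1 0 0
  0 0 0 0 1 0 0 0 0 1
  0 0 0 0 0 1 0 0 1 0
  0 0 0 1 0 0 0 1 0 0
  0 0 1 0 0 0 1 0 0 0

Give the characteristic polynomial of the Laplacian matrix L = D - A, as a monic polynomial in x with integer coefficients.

Each diagonal entry of L is the vertex degree and each off-diagonal entry is -1 where an edge is present, 0 otherwise; in the order [0, 1, 2, 3, 4, 5, 6, 7, 8, 9] the diagonal is [2, 1, 2, 1, 2, 2, 2, 2, 2, 2]. L has integer entries, so p(x) = det(xI - L) has integer coefficients. Expanding the determinant yields x^10 - 18x^9 + 136x^8 - 560x^7 + 1365x^6 - 2000x^5 + 1700x^4 - 750x^3 + 125x^2. The coefficient of x^9 equals -trace(L) = -18, matching the sum of degrees.

x^10 - 18x^9 + 136x^8 - 560x^7 + 1365x^6 - 2000x^5 + 1700x^4 - 750x^3 + 125x^2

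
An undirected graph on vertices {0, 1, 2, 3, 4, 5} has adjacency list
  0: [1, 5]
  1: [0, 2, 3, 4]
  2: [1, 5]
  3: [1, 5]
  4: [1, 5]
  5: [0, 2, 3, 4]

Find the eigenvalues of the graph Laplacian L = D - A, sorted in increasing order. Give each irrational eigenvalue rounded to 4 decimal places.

[0, 2, 2, 2, 4, 6]

Reading degrees in the order [0, 1, 2, 3, 4, 5] gives [2, 4, 2, 2, 2, 4]; set D = diag(2, 4, 2, 2, 2, 4) and form L = D - A. Diagonalising L (or applying a numerical eigensolver to the 6x6 matrix) gives the spectrum above. By the matrix-tree theorem the graph has (1/6) * product of the nonzero eigenvalues = 32 spanning trees. The largest eigenvalue, 6, is at most the vertex count 6.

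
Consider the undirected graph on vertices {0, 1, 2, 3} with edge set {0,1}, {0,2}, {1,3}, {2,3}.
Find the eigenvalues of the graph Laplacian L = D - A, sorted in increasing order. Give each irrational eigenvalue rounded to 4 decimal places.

[0, 2, 2, 4]

Reading degrees in the order [0, 1, 2, 3] gives [2, 2, 2, 2]; set D = diag(2, 2, 2, 2) and form L = D - A. Since every row of L sums to 0, the all-ones vector is in the kernel and 0 is an eigenvalue. The single zero eigenvalue shows the graph is connected.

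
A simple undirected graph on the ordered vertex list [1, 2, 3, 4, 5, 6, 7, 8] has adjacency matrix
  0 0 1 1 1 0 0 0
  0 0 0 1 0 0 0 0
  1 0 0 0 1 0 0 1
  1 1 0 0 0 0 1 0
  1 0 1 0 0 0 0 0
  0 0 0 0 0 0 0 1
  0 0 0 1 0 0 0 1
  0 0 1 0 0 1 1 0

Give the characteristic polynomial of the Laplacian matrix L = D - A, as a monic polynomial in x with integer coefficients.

x^8 - 18x^7 + 130x^6 - 482x^5 + 975x^4 - 1056x^3 + 559x^2 - 112x

Reading degrees in the order [1, 2, 3, 4, 5, 6, 7, 8] gives [3, 1, 3, 3, 2, 1, 2, 3]; set D = diag(3, 1, 3, 3, 2, 1, 2, 3) and form L = D - A. L has integer entries, so p(x) = det(xI - L) has integer coefficients. Expanding the determinant yields x^8 - 18x^7 + 130x^6 - 482x^5 + 975x^4 - 1056x^3 + 559x^2 - 112x. The coefficient of x^7 equals -trace(L) = -18, matching the sum of degrees. There is one zero in the spectrum, matching the 1 component.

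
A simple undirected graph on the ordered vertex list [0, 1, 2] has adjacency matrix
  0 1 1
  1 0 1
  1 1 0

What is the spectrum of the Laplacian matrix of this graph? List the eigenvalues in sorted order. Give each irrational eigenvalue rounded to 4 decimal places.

[0, 3, 3]

With the vertex order [0, 1, 2], the degrees are [2, 2, 2], giving D = diag(2, 2, 2) and L = D - A. Diagonalising L (or applying a numerical eigensolver to the 3x3 matrix) gives the spectrum above. The single zero eigenvalue shows the graph is connected.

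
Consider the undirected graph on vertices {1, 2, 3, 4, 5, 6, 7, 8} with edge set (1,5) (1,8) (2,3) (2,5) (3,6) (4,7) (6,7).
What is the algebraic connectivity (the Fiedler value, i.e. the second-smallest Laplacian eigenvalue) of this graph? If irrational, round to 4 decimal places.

0.1522

Reading degrees in the order [1, 2, 3, 4, 5, 6, 7, 8] gives [2, 2, 2, 1, 2, 2, 2, 1]; set D = diag(2, 2, 2, 1, 2, 2, 2, 1) and form L = D - A. The smallest Laplacian eigenvalue is always 0. The next one, lambda_2 = 0.1522, measures how hard the graph is to disconnect: larger values mean better connectivity. By the matrix-tree theorem the graph has (1/8) * product of the nonzero eigenvalues = 1 spanning tree.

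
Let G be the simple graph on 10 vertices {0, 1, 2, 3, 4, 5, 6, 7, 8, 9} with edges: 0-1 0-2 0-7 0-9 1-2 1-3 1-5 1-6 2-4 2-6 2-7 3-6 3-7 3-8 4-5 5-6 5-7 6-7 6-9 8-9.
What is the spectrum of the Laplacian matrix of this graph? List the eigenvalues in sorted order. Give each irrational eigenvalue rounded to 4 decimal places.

With the vertex order [0, 1, 2, 3, 4, 5, 6, 7, 8, 9], the degrees are [4, 5, 5, 4, 2, 4, 6, 5, 2, 3], giving D = diag(4, 5, 5, 4, 2, 4, 6, 5, 2, 3) and L = D - A. L is symmetric positive semidefinite, so every eigenvalue is real and nonnegative. There is one zero in the spectrum, matching the 1 component. The eigenvalues sum to 40, which equals trace(L) = 2|E|.

[0, 1.1941, 2.1602, 2.8442, 3.9242, 4.5205, 5, 5.4078, 7.4273, 7.5216]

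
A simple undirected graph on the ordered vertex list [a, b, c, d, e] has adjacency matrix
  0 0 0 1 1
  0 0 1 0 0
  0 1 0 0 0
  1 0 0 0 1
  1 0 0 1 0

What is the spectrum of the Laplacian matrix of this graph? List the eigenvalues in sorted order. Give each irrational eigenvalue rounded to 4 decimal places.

Each diagonal entry of L is the vertex degree and each off-diagonal entry is -1 where an edge is present, 0 otherwise; in the order [a, b, c, d, e] the diagonal is [2, 1, 1, 2, 2]. Since every row of L sums to 0, the all-ones vector is in the kernel and 0 is an eigenvalue. The 2 zero eigenvalues correspond to the 2 connected components.

[0, 0, 2, 3, 3]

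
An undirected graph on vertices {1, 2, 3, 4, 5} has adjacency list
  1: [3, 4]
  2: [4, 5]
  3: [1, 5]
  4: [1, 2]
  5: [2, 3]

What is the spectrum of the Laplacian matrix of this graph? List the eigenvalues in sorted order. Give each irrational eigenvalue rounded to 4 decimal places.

With the vertex order [1, 2, 3, 4, 5], the degrees are [2, 2, 2, 2, 2], giving D = diag(2, 2, 2, 2, 2) and L = D - A. Since every row of L sums to 0, the all-ones vector is in the kernel and 0 is an eigenvalue. The eigenvalues sum to 10, which equals trace(L) = 2|E|.

[0, 1.3820, 1.3820, 3.6180, 3.6180]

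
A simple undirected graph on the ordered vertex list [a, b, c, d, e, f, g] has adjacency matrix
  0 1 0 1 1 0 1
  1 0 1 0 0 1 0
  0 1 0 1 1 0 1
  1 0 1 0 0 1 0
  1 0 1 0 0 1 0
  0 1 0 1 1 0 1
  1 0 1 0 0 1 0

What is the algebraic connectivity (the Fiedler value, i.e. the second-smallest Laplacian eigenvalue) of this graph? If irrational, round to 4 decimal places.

3

Each diagonal entry of L is the vertex degree and each off-diagonal entry is -1 where an edge is present, 0 otherwise; in the order [a, b, c, d, e, f, g] the diagonal is [4, 3, 4, 3, 3, 4, 3]. The smallest Laplacian eigenvalue is always 0. The next one, lambda_2 = 3, measures how hard the graph is to disconnect: larger values mean better connectivity. The eigenvalues sum to 24, which equals trace(L) = 2|E|.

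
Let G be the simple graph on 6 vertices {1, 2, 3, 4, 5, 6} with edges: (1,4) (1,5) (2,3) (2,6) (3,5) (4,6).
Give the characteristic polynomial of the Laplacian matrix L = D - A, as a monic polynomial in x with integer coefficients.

Reading degrees in the order [1, 2, 3, 4, 5, 6] gives [2, 2, 2, 2, 2, 2]; set D = diag(2, 2, 2, 2, 2, 2) and form L = D - A. The eigenvalues of L are [0, 1, 1, 3, 3, 4]; the characteristic polynomial is the product of (x - lambda_i), which multiplies out to x^6 - 12x^5 + 54x^4 - 112x^3 + 105x^2 - 36x. Since p(0) = det(-L) = 0, x divides p(x).

x^6 - 12x^5 + 54x^4 - 112x^3 + 105x^2 - 36x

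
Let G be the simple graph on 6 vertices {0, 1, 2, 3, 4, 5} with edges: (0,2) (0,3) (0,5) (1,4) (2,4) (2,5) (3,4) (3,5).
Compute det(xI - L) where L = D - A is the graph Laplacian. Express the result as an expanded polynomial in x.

Each diagonal entry of L is the vertex degree and each off-diagonal entry is -1 where an edge is present, 0 otherwise; in the order [0, 1, 2, 3, 4, 5] the diagonal is [3, 1, 3, 3, 3, 3]. Computing det(xI - L) by cofactor expansion (or equivalently via sum-over-permutations) gives x^6 - 16x^5 + 97x^4 - 274x^3 + 348x^2 - 144x. Since p(0) = det(-L) = 0, x divides p(x). The largest eigenvalue, 5.2361, is at most the vertex count 6.

x^6 - 16x^5 + 97x^4 - 274x^3 + 348x^2 - 144x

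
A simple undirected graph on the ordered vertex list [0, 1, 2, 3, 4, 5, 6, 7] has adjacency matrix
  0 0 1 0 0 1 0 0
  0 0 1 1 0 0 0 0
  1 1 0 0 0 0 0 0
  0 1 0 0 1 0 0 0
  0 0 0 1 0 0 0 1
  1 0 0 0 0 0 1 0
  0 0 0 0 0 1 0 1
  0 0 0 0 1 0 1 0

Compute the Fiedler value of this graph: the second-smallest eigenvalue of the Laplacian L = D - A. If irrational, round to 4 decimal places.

Reading degrees in the order [0, 1, 2, 3, 4, 5, 6, 7] gives [2, 2, 2, 2, 2, 2, 2, 2]; set D = diag(2, 2, 2, 2, 2, 2, 2, 2) and form L = D - A. The sorted Laplacian eigenvalues are [0, 0.5858, 0.5858, 2, 2, 3.4142, 3.4142, 4]; the algebraic connectivity is the second entry, 0.5858. By the matrix-tree theorem the graph has (1/8) * product of the nonzero eigenvalues = 8 spanning trees. The largest eigenvalue, 4, is at most the vertex count 8.

0.5858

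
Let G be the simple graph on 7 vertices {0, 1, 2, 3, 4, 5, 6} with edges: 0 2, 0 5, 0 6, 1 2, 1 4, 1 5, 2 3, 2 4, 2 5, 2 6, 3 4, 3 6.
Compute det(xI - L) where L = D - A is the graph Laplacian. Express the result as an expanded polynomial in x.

x^7 - 24x^6 + 231x^5 - 1140x^4 + 3036x^3 - 4128x^2 + 2240x

Reading degrees in the order [0, 1, 2, 3, 4, 5, 6] gives [3, 3, 6, 3, 3, 3, 3]; set D = diag(3, 3, 6, 3, 3, 3, 3) and form L = D - A. Computing det(xI - L) by cofactor expansion (or equivalently via sum-over-permutations) gives x^7 - 24x^6 + 231x^5 - 1140x^4 + 3036x^3 - 4128x^2 + 2240x. Since p(0) = det(-L) = 0, x divides p(x). By the matrix-tree theorem the graph has (1/7) * product of the nonzero eigenvalues = 320 spanning trees. There is one zero in the spectrum, matching the 1 component.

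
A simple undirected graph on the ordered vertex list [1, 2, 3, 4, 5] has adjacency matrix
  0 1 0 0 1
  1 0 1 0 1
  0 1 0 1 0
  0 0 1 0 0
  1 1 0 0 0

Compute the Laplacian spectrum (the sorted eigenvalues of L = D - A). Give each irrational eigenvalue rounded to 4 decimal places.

[0, 0.5188, 2.3111, 3, 4.1701]

With the vertex order [1, 2, 3, 4, 5], the degrees are [2, 3, 2, 1, 2], giving D = diag(2, 3, 2, 1, 2) and L = D - A. L is symmetric positive semidefinite, so every eigenvalue is real and nonnegative.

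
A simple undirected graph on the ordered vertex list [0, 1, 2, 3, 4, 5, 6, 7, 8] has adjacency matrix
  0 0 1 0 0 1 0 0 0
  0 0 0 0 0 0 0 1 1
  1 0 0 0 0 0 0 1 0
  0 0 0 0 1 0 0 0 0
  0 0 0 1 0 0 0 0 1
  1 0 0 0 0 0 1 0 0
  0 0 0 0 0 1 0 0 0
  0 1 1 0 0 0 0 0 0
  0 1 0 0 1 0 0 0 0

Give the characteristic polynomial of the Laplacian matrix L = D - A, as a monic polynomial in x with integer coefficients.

Each diagonal entry of L is the vertex degree and each off-diagonal entry is -1 where an edge is present, 0 otherwise; in the order [0, 1, 2, 3, 4, 5, 6, 7, 8] the diagonal is [2, 2, 2, 1, 2, 2, 1, 2, 2]. Computing det(xI - L) by cofactor expansion (or equivalently via sum-over-permutations) gives x^9 - 16x^8 + 105x^7 - 364x^6 + 715x^5 - 792x^4 + 462x^3 - 120x^2 + 9x. The constant term is 0 because L is singular (the all-ones vector lies in its kernel). There is one zero in the spectrum, matching the 1 component. The eigenvalues sum to 16, which equals trace(L) = 2|E|.

x^9 - 16x^8 + 105x^7 - 364x^6 + 715x^5 - 792x^4 + 462x^3 - 120x^2 + 9x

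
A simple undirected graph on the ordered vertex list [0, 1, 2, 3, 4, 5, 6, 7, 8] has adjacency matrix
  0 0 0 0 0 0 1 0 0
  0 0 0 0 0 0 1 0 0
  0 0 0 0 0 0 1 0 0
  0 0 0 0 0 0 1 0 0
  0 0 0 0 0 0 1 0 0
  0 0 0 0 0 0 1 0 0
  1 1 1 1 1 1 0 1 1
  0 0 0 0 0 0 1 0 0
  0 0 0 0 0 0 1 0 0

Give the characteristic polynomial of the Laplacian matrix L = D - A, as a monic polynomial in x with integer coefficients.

x^9 - 16x^8 + 84x^7 - 224x^6 + 350x^5 - 336x^4 + 196x^3 - 64x^2 + 9x

With the vertex order [0, 1, 2, 3, 4, 5, 6, 7, 8], the degrees are [1, 1, 1, 1, 1, 1, 8, 1, 1], giving D = diag(1, 1, 1, 1, 1, 1, 8, 1, 1) and L = D - A. L has integer entries, so p(x) = det(xI - L) has integer coefficients. Expanding the determinant yields x^9 - 16x^8 + 84x^7 - 224x^6 + 350x^5 - 336x^4 + 196x^3 - 64x^2 + 9x. The constant term is 0 because L is singular (the all-ones vector lies in its kernel). There is one zero in the spectrum, matching the 1 component. The largest eigenvalue, 9, is at most the vertex count 9.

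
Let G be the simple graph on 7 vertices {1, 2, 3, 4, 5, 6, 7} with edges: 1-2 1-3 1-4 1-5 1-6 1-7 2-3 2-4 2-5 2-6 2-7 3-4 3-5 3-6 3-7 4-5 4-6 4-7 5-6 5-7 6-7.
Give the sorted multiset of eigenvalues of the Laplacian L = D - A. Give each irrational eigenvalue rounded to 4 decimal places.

With the vertex order [1, 2, 3, 4, 5, 6, 7], the degrees are [6, 6, 6, 6, 6, 6, 6], giving D = diag(6, 6, 6, 6, 6, 6, 6) and L = D - A. Diagonalising L (or applying a numerical eigensolver to the 7x7 matrix) gives the spectrum above. The single zero eigenvalue shows the graph is connected.

[0, 7, 7, 7, 7, 7, 7]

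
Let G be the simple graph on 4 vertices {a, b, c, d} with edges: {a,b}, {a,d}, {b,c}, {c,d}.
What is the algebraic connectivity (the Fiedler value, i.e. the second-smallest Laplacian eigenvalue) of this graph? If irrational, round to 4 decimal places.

2

With the vertex order [a, b, c, d], the degrees are [2, 2, 2, 2], giving D = diag(2, 2, 2, 2) and L = D - A. Computing the eigenvalues of L and sorting gives [0, 2, 2, 4]. The Fiedler value lambda_2 = 2 is strictly positive, so the graph is connected. By the matrix-tree theorem the graph has (1/4) * product of the nonzero eigenvalues = 4 spanning trees.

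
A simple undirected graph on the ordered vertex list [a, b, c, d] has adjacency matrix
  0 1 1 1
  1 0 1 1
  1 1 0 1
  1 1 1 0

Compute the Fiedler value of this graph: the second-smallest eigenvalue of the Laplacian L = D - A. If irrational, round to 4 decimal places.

Each diagonal entry of L is the vertex degree and each off-diagonal entry is -1 where an edge is present, 0 otherwise; in the order [a, b, c, d] the diagonal is [3, 3, 3, 3]. The smallest Laplacian eigenvalue is always 0. The next one, lambda_2 = 4, measures how hard the graph is to disconnect: larger values mean better connectivity. By the matrix-tree theorem the graph has (1/4) * product of the nonzero eigenvalues = 16 spanning trees.

4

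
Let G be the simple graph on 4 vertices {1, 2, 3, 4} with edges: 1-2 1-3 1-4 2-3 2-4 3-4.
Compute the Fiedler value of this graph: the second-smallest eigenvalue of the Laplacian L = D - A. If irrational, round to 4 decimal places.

With the vertex order [1, 2, 3, 4], the degrees are [3, 3, 3, 3], giving D = diag(3, 3, 3, 3) and L = D - A. The sorted Laplacian eigenvalues are [0, 4, 4, 4]; the algebraic connectivity is the second entry, 4. The largest eigenvalue, 4, is at most the vertex count 4. The eigenvalues sum to 12, which equals trace(L) = 2|E|.

4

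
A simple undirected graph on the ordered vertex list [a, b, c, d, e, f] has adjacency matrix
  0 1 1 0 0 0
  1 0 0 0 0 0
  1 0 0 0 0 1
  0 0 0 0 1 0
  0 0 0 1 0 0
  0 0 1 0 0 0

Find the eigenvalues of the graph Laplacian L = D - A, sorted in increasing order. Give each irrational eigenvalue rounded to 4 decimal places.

[0, 0, 0.5858, 2, 2, 3.4142]

Reading degrees in the order [a, b, c, d, e, f] gives [2, 1, 2, 1, 1, 1]; set D = diag(2, 1, 2, 1, 1, 1) and form L = D - A. The multiplicity of 0 as a Laplacian eigenvalue equals the number of connected components. The 2 zero eigenvalues correspond to the 2 connected components. The eigenvalues sum to 8, which equals trace(L) = 2|E|. There are 2 zeros in the spectrum, matching the 2 components.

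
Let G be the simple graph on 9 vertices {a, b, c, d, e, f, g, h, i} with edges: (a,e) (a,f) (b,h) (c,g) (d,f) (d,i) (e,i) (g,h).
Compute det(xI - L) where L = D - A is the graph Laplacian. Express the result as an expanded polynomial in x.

x^9 - 16x^8 + 105x^7 - 364x^6 + 715x^5 - 790x^4 + 450x^3 - 100x^2

Reading degrees in the order [a, b, c, d, e, f, g, h, i] gives [2, 1, 1, 2, 2, 2, 2, 2, 2]; set D = diag(2, 1, 1, 2, 2, 2, 2, 2, 2) and form L = D - A. L has integer entries, so p(x) = det(xI - L) has integer coefficients. Expanding the determinant yields x^9 - 16x^8 + 105x^7 - 364x^6 + 715x^5 - 790x^4 + 450x^3 - 100x^2. The coefficient of x^8 equals -trace(L) = -16, matching the sum of degrees.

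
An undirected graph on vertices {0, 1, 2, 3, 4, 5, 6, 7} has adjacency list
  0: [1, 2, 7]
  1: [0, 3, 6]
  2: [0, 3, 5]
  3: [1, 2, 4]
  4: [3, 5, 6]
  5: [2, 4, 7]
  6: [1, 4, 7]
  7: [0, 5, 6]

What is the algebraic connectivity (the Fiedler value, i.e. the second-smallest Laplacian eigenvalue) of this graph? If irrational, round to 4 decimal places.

Each diagonal entry of L is the vertex degree and each off-diagonal entry is -1 where an edge is present, 0 otherwise; in the order [0, 1, 2, 3, 4, 5, 6, 7] the diagonal is [3, 3, 3, 3, 3, 3, 3, 3]. Computing the eigenvalues of L and sorting gives [0, 2, 2, 2, 4, 4, 4, 6]. The Fiedler value lambda_2 = 2 is strictly positive, so the graph is connected. The eigenvalues sum to 24, which equals trace(L) = 2|E|. There is one zero in the spectrum, matching the 1 component.

2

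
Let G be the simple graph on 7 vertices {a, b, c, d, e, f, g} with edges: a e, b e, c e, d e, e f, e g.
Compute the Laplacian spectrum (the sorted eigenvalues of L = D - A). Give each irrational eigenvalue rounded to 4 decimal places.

With the vertex order [a, b, c, d, e, f, g], the degrees are [1, 1, 1, 1, 6, 1, 1], giving D = diag(1, 1, 1, 1, 6, 1, 1) and L = D - A. Diagonalising L (or applying a numerical eigensolver to the 7x7 matrix) gives the spectrum above. The single zero eigenvalue shows the graph is connected. There is one zero in the spectrum, matching the 1 component.

[0, 1, 1, 1, 1, 1, 7]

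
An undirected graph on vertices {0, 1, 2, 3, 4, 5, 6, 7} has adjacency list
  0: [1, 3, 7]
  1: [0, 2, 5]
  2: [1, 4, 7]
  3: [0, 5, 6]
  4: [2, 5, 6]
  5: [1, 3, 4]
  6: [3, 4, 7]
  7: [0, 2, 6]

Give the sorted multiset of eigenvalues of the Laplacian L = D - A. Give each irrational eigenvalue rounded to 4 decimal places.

[0, 2, 2, 2, 4, 4, 4, 6]

With the vertex order [0, 1, 2, 3, 4, 5, 6, 7], the degrees are [3, 3, 3, 3, 3, 3, 3, 3], giving D = diag(3, 3, 3, 3, 3, 3, 3, 3) and L = D - A. L is symmetric positive semidefinite, so every eigenvalue is real and nonnegative. The single zero eigenvalue shows the graph is connected. There is one zero in the spectrum, matching the 1 component. By the matrix-tree theorem the graph has (1/8) * product of the nonzero eigenvalues = 384 spanning trees.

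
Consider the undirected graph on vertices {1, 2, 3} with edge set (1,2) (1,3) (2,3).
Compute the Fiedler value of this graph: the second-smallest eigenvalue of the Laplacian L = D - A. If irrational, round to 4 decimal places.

Reading degrees in the order [1, 2, 3] gives [2, 2, 2]; set D = diag(2, 2, 2) and form L = D - A. The smallest Laplacian eigenvalue is always 0. The next one, lambda_2 = 3, measures how hard the graph is to disconnect: larger values mean better connectivity. By the matrix-tree theorem the graph has (1/3) * product of the nonzero eigenvalues = 3 spanning trees.

3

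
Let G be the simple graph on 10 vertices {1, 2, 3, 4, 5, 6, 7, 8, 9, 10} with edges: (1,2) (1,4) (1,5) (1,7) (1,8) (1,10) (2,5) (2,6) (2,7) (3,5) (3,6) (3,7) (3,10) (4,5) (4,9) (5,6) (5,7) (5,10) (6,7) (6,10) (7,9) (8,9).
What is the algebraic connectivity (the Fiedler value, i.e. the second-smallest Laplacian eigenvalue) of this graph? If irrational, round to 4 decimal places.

1.3063

With the vertex order [1, 2, 3, 4, 5, 6, 7, 8, 9, 10], the degrees are [6, 4, 4, 3, 7, 5, 6, 2, 3, 4], giving D = diag(6, 4, 4, 3, 7, 5, 6, 2, 3, 4) and L = D - A. Computing the eigenvalues of L and sorting gives [0, 1.3063, 2.5162, 3.4944, 3.6234, 4.7761, 5.8094, 6.4317, 7.9365, 8.1060]. The Fiedler value lambda_2 = 1.3063 is strictly positive, so the graph is connected. There is one zero in the spectrum, matching the 1 component. The largest eigenvalue, 8.1060, is at most the vertex count 10.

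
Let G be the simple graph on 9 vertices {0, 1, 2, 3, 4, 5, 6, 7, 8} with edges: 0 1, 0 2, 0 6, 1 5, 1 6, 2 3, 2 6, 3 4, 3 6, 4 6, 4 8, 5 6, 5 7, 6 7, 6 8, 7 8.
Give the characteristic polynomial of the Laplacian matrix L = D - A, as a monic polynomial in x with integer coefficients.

x^9 - 32x^8 + 428x^7 - 3136x^6 + 13786x^5 - 37232x^4 + 60276x^3 - 53424x^2 + 19845x

Each diagonal entry of L is the vertex degree and each off-diagonal entry is -1 where an edge is present, 0 otherwise; in the order [0, 1, 2, 3, 4, 5, 6, 7, 8] the diagonal is [3, 3, 3, 3, 3, 3, 8, 3, 3]. Computing det(xI - L) by cofactor expansion (or equivalently via sum-over-permutations) gives x^9 - 32x^8 + 428x^7 - 3136x^6 + 13786x^5 - 37232x^4 + 60276x^3 - 53424x^2 + 19845x. The coefficient of x^8 equals -trace(L) = -32, matching the sum of degrees. The largest eigenvalue, 9, is at most the vertex count 9. The eigenvalues sum to 32, which equals trace(L) = 2|E|.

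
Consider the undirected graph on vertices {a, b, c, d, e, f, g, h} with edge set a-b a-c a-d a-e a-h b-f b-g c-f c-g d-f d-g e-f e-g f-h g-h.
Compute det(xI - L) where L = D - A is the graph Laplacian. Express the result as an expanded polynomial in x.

Reading degrees in the order [a, b, c, d, e, f, g, h] gives [5, 3, 3, 3, 3, 5, 5, 3]; set D = diag(5, 3, 3, 3, 3, 5, 5, 3) and form L = D - A. Computing det(xI - L) by cofactor expansion (or equivalently via sum-over-permutations) gives x^8 - 30x^7 + 375x^6 - 2540x^5 + 10095x^4 - 23598x^3 + 30105x^2 - 16200x. The constant term is 0 because L is singular (the all-ones vector lies in its kernel).

x^8 - 30x^7 + 375x^6 - 2540x^5 + 10095x^4 - 23598x^3 + 30105x^2 - 16200x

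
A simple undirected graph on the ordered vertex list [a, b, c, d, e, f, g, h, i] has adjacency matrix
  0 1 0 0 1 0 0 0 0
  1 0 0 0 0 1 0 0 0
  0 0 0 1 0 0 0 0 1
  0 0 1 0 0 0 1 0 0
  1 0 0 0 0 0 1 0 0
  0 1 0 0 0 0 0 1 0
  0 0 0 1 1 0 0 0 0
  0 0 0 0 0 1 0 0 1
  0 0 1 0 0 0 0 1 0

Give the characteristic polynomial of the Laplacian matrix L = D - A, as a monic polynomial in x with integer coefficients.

Reading degrees in the order [a, b, c, d, e, f, g, h, i] gives [2, 2, 2, 2, 2, 2, 2, 2, 2]; set D = diag(2, 2, 2, 2, 2, 2, 2, 2, 2) and form L = D - A. Computing det(xI - L) by cofactor expansion (or equivalently via sum-over-permutations) gives x^9 - 18x^8 + 135x^7 - 546x^6 + 1287x^5 - 1782x^4 + 1386x^3 - 540x^2 + 81x. Since p(0) = det(-L) = 0, x divides p(x).

x^9 - 18x^8 + 135x^7 - 546x^6 + 1287x^5 - 1782x^4 + 1386x^3 - 540x^2 + 81x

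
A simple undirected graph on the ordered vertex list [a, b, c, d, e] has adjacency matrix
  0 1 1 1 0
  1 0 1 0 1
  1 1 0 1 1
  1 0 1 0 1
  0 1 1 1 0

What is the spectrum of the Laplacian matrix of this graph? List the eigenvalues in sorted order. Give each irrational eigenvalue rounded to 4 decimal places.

With the vertex order [a, b, c, d, e], the degrees are [3, 3, 4, 3, 3], giving D = diag(3, 3, 4, 3, 3) and L = D - A. L is symmetric positive semidefinite, so every eigenvalue is real and nonnegative. There is one zero in the spectrum, matching the 1 component.

[0, 3, 3, 5, 5]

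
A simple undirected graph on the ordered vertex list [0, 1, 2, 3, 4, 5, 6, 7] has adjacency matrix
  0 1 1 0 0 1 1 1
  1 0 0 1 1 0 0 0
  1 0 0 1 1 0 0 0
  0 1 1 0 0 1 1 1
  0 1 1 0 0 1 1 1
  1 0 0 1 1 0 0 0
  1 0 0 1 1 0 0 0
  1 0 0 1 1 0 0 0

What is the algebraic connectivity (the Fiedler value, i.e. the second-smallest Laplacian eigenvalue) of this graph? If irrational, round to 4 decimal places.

With the vertex order [0, 1, 2, 3, 4, 5, 6, 7], the degrees are [5, 3, 3, 5, 5, 3, 3, 3], giving D = diag(5, 3, 3, 5, 5, 3, 3, 3) and L = D - A. The smallest Laplacian eigenvalue is always 0. The next one, lambda_2 = 3, measures how hard the graph is to disconnect: larger values mean better connectivity.

3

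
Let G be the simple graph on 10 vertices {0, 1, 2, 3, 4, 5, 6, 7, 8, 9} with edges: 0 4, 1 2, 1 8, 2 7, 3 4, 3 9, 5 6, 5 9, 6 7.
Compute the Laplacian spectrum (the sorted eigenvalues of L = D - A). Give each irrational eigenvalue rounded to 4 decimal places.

With the vertex order [0, 1, 2, 3, 4, 5, 6, 7, 8, 9], the degrees are [1, 2, 2, 2, 2, 2, 2, 2, 1, 2], giving D = diag(1, 2, 2, 2, 2, 2, 2, 2, 1, 2) and L = D - A. Since every row of L sums to 0, the all-ones vector is in the kernel and 0 is an eigenvalue. The single zero eigenvalue shows the graph is connected. The eigenvalues sum to 18, which equals trace(L) = 2|E|. The largest eigenvalue, 3.9021, is at most the vertex count 10.

[0, 0.0979, 0.3820, 0.8244, 1.3820, 2, 2.6180, 3.1756, 3.6180, 3.9021]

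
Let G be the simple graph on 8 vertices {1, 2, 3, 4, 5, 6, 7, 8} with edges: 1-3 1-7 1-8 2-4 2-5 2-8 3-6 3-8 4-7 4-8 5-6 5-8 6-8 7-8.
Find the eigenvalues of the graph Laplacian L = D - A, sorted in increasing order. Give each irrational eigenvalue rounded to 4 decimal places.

With the vertex order [1, 2, 3, 4, 5, 6, 7, 8], the degrees are [3, 3, 3, 3, 3, 3, 3, 7], giving D = diag(3, 3, 3, 3, 3, 3, 3, 7) and L = D - A. The multiplicity of 0 as a Laplacian eigenvalue equals the number of connected components.

[0, 1.7530, 1.7530, 3.4450, 3.4450, 4.8019, 4.8019, 8]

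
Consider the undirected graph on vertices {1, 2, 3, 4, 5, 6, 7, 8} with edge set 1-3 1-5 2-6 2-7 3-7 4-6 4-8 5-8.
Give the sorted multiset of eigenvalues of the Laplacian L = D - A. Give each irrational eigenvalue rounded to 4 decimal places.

[0, 0.5858, 0.5858, 2, 2, 3.4142, 3.4142, 4]

With the vertex order [1, 2, 3, 4, 5, 6, 7, 8], the degrees are [2, 2, 2, 2, 2, 2, 2, 2], giving D = diag(2, 2, 2, 2, 2, 2, 2, 2) and L = D - A. The multiplicity of 0 as a Laplacian eigenvalue equals the number of connected components. The largest eigenvalue, 4, is at most the vertex count 8.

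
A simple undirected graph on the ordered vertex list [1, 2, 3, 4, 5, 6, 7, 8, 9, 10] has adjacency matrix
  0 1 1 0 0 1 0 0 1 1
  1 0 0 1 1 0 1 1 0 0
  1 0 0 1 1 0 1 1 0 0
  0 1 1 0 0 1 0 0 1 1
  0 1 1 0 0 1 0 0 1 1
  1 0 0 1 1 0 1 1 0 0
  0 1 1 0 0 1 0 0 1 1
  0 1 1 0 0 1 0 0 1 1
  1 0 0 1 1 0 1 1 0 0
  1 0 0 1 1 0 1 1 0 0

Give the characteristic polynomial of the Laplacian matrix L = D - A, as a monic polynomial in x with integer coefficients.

x^10 - 50x^9 + 1100x^8 - 14000x^7 + 113750x^6 - 612500x^5 + 2187500x^4 - 5000000x^3 + 6640625x^2 - 3906250x

Reading degrees in the order [1, 2, 3, 4, 5, 6, 7, 8, 9, 10] gives [5, 5, 5, 5, 5, 5, 5, 5, 5, 5]; set D = diag(5, 5, 5, 5, 5, 5, 5, 5, 5, 5) and form L = D - A. Computing det(xI - L) by cofactor expansion (or equivalently via sum-over-permutations) gives x^10 - 50x^9 + 1100x^8 - 14000x^7 + 113750x^6 - 612500x^5 + 2187500x^4 - 5000000x^3 + 6640625x^2 - 3906250x. The constant term is 0 because L is singular (the all-ones vector lies in its kernel).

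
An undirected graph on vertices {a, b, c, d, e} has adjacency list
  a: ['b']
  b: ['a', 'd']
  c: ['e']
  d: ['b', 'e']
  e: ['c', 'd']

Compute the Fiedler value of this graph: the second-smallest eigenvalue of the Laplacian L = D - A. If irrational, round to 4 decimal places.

0.3820

Reading degrees in the order [a, b, c, d, e] gives [1, 2, 1, 2, 2]; set D = diag(1, 2, 1, 2, 2) and form L = D - A. The smallest Laplacian eigenvalue is always 0. The next one, lambda_2 = 0.3820, measures how hard the graph is to disconnect: larger values mean better connectivity. There is one zero in the spectrum, matching the 1 component.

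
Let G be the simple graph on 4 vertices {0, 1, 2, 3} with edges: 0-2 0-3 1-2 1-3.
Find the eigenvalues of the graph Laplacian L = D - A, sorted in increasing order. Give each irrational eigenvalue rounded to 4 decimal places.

Reading degrees in the order [0, 1, 2, 3] gives [2, 2, 2, 2]; set D = diag(2, 2, 2, 2) and form L = D - A. The multiplicity of 0 as a Laplacian eigenvalue equals the number of connected components. There is one zero in the spectrum, matching the 1 component. The largest eigenvalue, 4, is at most the vertex count 4.

[0, 2, 2, 4]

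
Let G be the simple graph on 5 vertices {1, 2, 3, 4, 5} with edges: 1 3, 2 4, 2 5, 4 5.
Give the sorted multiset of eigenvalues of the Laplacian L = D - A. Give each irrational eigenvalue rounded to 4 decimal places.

[0, 0, 2, 3, 3]

Each diagonal entry of L is the vertex degree and each off-diagonal entry is -1 where an edge is present, 0 otherwise; in the order [1, 2, 3, 4, 5] the diagonal is [1, 2, 1, 2, 2]. L is symmetric positive semidefinite, so every eigenvalue is real and nonnegative. The 2 zero eigenvalues correspond to the 2 connected components. There are 2 zeros in the spectrum, matching the 2 components.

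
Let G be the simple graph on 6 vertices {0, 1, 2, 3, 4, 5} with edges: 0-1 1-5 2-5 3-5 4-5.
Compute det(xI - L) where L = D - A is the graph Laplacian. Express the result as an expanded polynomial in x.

Each diagonal entry of L is the vertex degree and each off-diagonal entry is -1 where an edge is present, 0 otherwise; in the order [0, 1, 2, 3, 4, 5] the diagonal is [1, 2, 1, 1, 1, 4]. Computing det(xI - L) by cofactor expansion (or equivalently via sum-over-permutations) gives x^6 - 10x^5 + 33x^4 - 46x^3 + 28x^2 - 6x. The constant term is 0 because L is singular (the all-ones vector lies in its kernel).

x^6 - 10x^5 + 33x^4 - 46x^3 + 28x^2 - 6x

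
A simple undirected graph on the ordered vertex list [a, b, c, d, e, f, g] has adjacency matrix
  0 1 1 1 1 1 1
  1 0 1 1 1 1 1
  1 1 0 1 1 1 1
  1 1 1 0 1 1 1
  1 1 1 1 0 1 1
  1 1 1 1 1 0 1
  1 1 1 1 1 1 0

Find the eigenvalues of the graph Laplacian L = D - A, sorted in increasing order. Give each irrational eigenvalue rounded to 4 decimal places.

With the vertex order [a, b, c, d, e, f, g], the degrees are [6, 6, 6, 6, 6, 6, 6], giving D = diag(6, 6, 6, 6, 6, 6, 6) and L = D - A. Diagonalising L (or applying a numerical eigensolver to the 7x7 matrix) gives the spectrum above. By the matrix-tree theorem the graph has (1/7) * product of the nonzero eigenvalues = 16807 spanning trees. There is one zero in the spectrum, matching the 1 component.

[0, 7, 7, 7, 7, 7, 7]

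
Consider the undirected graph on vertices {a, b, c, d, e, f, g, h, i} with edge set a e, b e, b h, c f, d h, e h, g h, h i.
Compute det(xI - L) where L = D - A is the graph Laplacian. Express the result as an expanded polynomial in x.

With the vertex order [a, b, c, d, e, f, g, h, i], the degrees are [1, 2, 1, 1, 3, 1, 1, 5, 1], giving D = diag(1, 2, 1, 1, 3, 1, 1, 5, 1) and L = D - A. L has integer entries, so p(x) = det(xI - L) has integer coefficients. Expanding the determinant yields x^9 - 16x^8 + 98x^7 - 300x^6 + 502x^5 - 464x^4 + 221x^3 - 42x^2. Since p(0) = det(-L) = 0, x divides p(x). There are 2 zeros in the spectrum, matching the 2 components.

x^9 - 16x^8 + 98x^7 - 300x^6 + 502x^5 - 464x^4 + 221x^3 - 42x^2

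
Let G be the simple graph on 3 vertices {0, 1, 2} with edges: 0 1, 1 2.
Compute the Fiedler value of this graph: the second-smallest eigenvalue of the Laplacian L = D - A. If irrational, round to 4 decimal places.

With the vertex order [0, 1, 2], the degrees are [1, 2, 1], giving D = diag(1, 2, 1) and L = D - A. Computing the eigenvalues of L and sorting gives [0, 1, 3]. The Fiedler value lambda_2 = 1 is strictly positive, so the graph is connected. The eigenvalues sum to 4, which equals trace(L) = 2|E|.

1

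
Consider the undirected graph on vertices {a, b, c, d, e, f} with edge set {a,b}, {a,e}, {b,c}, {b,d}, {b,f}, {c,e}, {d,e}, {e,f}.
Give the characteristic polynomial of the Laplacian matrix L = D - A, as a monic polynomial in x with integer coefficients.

Each diagonal entry of L is the vertex degree and each off-diagonal entry is -1 where an edge is present, 0 otherwise; in the order [a, b, c, d, e, f] the diagonal is [2, 4, 2, 2, 4, 2]. L has integer entries, so p(x) = det(xI - L) has integer coefficients. Expanding the determinant yields x^6 - 16x^5 + 96x^4 - 272x^3 + 368x^2 - 192x. The coefficient of x^5 equals -trace(L) = -16, matching the sum of degrees. The eigenvalues sum to 16, which equals trace(L) = 2|E|. The largest eigenvalue, 6, is at most the vertex count 6.

x^6 - 16x^5 + 96x^4 - 272x^3 + 368x^2 - 192x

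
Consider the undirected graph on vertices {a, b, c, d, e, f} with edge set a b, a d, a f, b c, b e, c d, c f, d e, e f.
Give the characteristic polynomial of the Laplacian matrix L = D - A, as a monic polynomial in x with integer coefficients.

x^6 - 18x^5 + 126x^4 - 432x^3 + 729x^2 - 486x

Reading degrees in the order [a, b, c, d, e, f] gives [3, 3, 3, 3, 3, 3]; set D = diag(3, 3, 3, 3, 3, 3) and form L = D - A. The eigenvalues of L are [0, 3, 3, 3, 3, 6]; the characteristic polynomial is the product of (x - lambda_i), which multiplies out to x^6 - 18x^5 + 126x^4 - 432x^3 + 729x^2 - 486x. The constant term is 0 because L is singular (the all-ones vector lies in its kernel). There is one zero in the spectrum, matching the 1 component.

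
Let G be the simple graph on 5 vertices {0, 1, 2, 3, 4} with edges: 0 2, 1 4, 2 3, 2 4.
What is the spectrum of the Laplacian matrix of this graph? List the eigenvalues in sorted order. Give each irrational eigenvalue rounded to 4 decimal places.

[0, 0.5188, 1, 2.3111, 4.1701]

With the vertex order [0, 1, 2, 3, 4], the degrees are [1, 1, 3, 1, 2], giving D = diag(1, 1, 3, 1, 2) and L = D - A. Since every row of L sums to 0, the all-ones vector is in the kernel and 0 is an eigenvalue. By the matrix-tree theorem the graph has (1/5) * product of the nonzero eigenvalues = 1 spanning tree.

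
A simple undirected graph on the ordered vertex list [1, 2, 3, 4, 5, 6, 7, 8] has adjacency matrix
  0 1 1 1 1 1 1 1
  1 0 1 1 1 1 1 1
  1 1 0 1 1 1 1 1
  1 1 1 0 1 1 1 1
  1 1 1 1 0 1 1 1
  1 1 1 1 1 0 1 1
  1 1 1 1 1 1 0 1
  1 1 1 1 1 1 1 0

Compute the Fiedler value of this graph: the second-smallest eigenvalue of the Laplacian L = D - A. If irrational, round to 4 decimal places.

Each diagonal entry of L is the vertex degree and each off-diagonal entry is -1 where an edge is present, 0 otherwise; in the order [1, 2, 3, 4, 5, 6, 7, 8] the diagonal is [7, 7, 7, 7, 7, 7, 7, 7]. The sorted Laplacian eigenvalues are [0, 8, 8, 8, 8, 8, 8, 8]; the algebraic connectivity is the second entry, 8. The eigenvalues sum to 56, which equals trace(L) = 2|E|.

8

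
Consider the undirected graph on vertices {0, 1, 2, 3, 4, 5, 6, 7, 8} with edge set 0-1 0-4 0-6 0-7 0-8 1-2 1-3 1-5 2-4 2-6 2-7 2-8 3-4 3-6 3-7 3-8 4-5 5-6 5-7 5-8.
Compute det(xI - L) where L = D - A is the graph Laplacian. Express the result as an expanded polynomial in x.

Reading degrees in the order [0, 1, 2, 3, 4, 5, 6, 7, 8] gives [5, 4, 5, 5, 4, 5, 4, 4, 4]; set D = diag(5, 4, 5, 5, 4, 5, 4, 4, 4) and form L = D - A. L has integer entries, so p(x) = det(xI - L) has integer coefficients. Expanding the determinant yields x^9 - 40x^8 + 690x^7 - 6720x^6 + 40485x^5 - 154704x^4 + 366560x^3 - 492800x^2 + 288000x. Since p(0) = det(-L) = 0, x divides p(x). The eigenvalues sum to 40, which equals trace(L) = 2|E|.

x^9 - 40x^8 + 690x^7 - 6720x^6 + 40485x^5 - 154704x^4 + 366560x^3 - 492800x^2 + 288000x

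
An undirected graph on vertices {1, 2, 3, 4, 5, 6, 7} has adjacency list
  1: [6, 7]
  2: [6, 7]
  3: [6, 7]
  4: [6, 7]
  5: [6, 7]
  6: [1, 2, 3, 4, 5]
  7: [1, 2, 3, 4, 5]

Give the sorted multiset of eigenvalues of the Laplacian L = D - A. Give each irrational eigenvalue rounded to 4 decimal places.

With the vertex order [1, 2, 3, 4, 5, 6, 7], the degrees are [2, 2, 2, 2, 2, 5, 5], giving D = diag(2, 2, 2, 2, 2, 5, 5) and L = D - A. L is symmetric positive semidefinite, so every eigenvalue is real and nonnegative. The single zero eigenvalue shows the graph is connected. There is one zero in the spectrum, matching the 1 component.

[0, 2, 2, 2, 2, 5, 7]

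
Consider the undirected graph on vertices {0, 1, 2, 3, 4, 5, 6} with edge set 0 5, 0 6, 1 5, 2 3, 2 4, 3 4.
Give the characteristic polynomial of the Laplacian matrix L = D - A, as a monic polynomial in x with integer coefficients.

Each diagonal entry of L is the vertex degree and each off-diagonal entry is -1 where an edge is present, 0 otherwise; in the order [0, 1, 2, 3, 4, 5, 6] the diagonal is [2, 1, 2, 2, 2, 2, 1]. L has integer entries, so p(x) = det(xI - L) has integer coefficients. Expanding the determinant yields x^7 - 12x^6 + 55x^5 - 118x^4 + 114x^3 - 36x^2. The coefficient of x^6 equals -trace(L) = -12, matching the sum of degrees.

x^7 - 12x^6 + 55x^5 - 118x^4 + 114x^3 - 36x^2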